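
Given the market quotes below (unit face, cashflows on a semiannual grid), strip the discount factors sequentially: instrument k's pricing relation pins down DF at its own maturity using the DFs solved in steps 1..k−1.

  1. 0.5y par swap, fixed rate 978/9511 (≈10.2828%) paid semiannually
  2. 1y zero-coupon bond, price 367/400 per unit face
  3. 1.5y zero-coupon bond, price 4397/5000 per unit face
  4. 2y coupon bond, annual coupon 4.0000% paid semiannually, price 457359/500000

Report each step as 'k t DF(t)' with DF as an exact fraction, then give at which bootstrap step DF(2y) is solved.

1 1/2 9511/10000
2 1 367/400
3 3/2 4397/5000
4 2 8429/10000
DF(2y) is solved at step 4

step 1 [0.5y] swap r/2=489/9511: DF=(1 − 489/9511·(0))/(1+489/9511) = 9511/10000 ≈ 0.951100
step 2 [1y] zero: DF = P = 367/400 ≈ 0.917500
step 3 [1.5y] zero: DF = P = 4397/5000 ≈ 0.879400
step 4 [2y] bond c/2=1/50: DF=(457359/500000 − 1/50·(0.951100+0.917500+0.879400))/(1+1/50) = 8429/10000 ≈ 0.842900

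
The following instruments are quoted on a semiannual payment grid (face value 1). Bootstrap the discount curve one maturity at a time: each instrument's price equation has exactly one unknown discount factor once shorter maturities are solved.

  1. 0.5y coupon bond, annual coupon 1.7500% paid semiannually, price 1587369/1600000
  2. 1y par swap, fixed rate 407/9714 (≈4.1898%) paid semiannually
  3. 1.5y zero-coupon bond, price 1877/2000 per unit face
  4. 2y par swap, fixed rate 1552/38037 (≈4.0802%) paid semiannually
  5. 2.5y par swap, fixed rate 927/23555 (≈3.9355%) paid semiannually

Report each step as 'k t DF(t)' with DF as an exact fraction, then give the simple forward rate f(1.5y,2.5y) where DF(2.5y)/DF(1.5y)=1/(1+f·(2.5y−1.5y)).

step 1 [0.5y] bond c/2=7/800: DF=(1587369/1600000 − 7/800·(0))/(1+7/800) = 1967/2000 ≈ 0.983500
step 2 [1y] swap r/2=407/19428: DF=(1 − 407/19428·(0.983500))/(1+407/19428) = 9593/10000 ≈ 0.959300
step 3 [1.5y] zero: DF = P = 1877/2000 ≈ 0.938500
step 4 [2y] swap r/2=776/38037: DF=(1 − 776/38037·(0.983500+0.959300+0.938500))/(1+776/38037) = 1153/1250 ≈ 0.922400
step 5 [2.5y] swap r/2=927/47110: DF=(1 − 927/47110·(0.983500+0.959300+0.938500+0.922400))/(1+927/47110) = 9073/10000 ≈ 0.907300

1 1/2 1967/2000
2 1 9593/10000
3 3/2 1877/2000
4 2 1153/1250
5 5/2 9073/10000
f(1.5y,2.5y) = ((1877/2000)/(9073/10000) − 1)/(1) = 312/9073 ≈ 3.4388%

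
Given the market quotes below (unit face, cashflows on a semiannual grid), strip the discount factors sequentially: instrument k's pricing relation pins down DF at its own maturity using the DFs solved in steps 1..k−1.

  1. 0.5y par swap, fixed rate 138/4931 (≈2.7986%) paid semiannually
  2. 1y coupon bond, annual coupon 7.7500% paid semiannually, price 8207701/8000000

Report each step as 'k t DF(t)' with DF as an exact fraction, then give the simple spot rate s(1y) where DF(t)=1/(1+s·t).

1 1/2 4931/5000
2 1 9509/10000
s(1y) = (1/(9509/10000) − 1)/(1) = 491/9509 ≈ 5.1635%

step 1 [0.5y] swap r/2=69/4931: DF=(1 − 69/4931·(0))/(1+69/4931) = 4931/5000 ≈ 0.986200
step 2 [1y] bond c/2=31/800: DF=(8207701/8000000 − 31/800·(0.986200))/(1+31/800) = 9509/10000 ≈ 0.950900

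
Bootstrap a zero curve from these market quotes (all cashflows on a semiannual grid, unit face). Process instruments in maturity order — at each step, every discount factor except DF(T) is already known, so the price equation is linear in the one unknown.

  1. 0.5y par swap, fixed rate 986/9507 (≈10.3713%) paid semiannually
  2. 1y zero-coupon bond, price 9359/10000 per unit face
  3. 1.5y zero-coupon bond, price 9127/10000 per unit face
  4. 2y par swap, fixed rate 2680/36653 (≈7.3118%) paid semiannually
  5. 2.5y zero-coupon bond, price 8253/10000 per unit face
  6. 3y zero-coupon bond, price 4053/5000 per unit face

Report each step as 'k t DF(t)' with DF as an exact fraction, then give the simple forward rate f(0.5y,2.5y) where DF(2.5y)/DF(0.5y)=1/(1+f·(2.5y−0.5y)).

step 1 [0.5y] swap r/2=493/9507: DF=(1 − 493/9507·(0))/(1+493/9507) = 9507/10000 ≈ 0.950700
step 2 [1y] zero: DF = P = 9359/10000 ≈ 0.935900
step 3 [1.5y] zero: DF = P = 9127/10000 ≈ 0.912700
step 4 [2y] swap r/2=1340/36653: DF=(1 − 1340/36653·(0.950700+0.935900+0.912700))/(1+1340/36653) = 433/500 ≈ 0.866000
step 5 [2.5y] zero: DF = P = 8253/10000 ≈ 0.825300
step 6 [3y] zero: DF = P = 4053/5000 ≈ 0.810600

1 1/2 9507/10000
2 1 9359/10000
3 3/2 9127/10000
4 2 433/500
5 5/2 8253/10000
6 3 4053/5000
f(0.5y,2.5y) = ((9507/10000)/(8253/10000) − 1)/(2) = 209/2751 ≈ 7.5972%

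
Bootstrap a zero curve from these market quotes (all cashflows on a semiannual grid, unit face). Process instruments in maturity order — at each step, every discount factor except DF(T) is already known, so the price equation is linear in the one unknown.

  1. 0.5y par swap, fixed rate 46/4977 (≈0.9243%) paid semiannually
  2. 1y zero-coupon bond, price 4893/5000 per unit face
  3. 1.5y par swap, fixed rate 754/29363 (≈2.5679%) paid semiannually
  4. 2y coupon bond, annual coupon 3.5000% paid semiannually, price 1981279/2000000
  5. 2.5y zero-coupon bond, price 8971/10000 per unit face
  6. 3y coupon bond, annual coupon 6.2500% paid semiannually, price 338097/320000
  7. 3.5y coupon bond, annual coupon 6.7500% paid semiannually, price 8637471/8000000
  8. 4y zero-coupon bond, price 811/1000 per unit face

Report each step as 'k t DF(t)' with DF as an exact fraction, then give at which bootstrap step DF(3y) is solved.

step 1 [0.5y] swap r/2=23/4977: DF=(1 − 23/4977·(0))/(1+23/4977) = 4977/5000 ≈ 0.995400
step 2 [1y] zero: DF = P = 4893/5000 ≈ 0.978600
step 3 [1.5y] swap r/2=377/29363: DF=(1 − 377/29363·(0.995400+0.978600))/(1+377/29363) = 9623/10000 ≈ 0.962300
step 4 [2y] bond c/2=7/400: DF=(1981279/2000000 − 7/400·(0.995400+0.978600+0.962300))/(1+7/400) = 9231/10000 ≈ 0.923100
step 5 [2.5y] zero: DF = P = 8971/10000 ≈ 0.897100
step 6 [3y] bond c/2=1/32: DF=(338097/320000 − 1/32·(0.995400+0.978600+0.962300+0.923100+0.897100))/(1+1/32) = 2201/2500 ≈ 0.880400
step 7 [3.5y] bond c/2=27/800: DF=(8637471/8000000 − 27/800·(0.995400+0.978600+0.962300+0.923100+0.897100+0.880400))/(1+27/800) = 2151/2500 ≈ 0.860400
step 8 [4y] zero: DF = P = 811/1000 ≈ 0.811000

1 1/2 4977/5000
2 1 4893/5000
3 3/2 9623/10000
4 2 9231/10000
5 5/2 8971/10000
6 3 2201/2500
7 7/2 2151/2500
8 4 811/1000
DF(3y) is solved at step 6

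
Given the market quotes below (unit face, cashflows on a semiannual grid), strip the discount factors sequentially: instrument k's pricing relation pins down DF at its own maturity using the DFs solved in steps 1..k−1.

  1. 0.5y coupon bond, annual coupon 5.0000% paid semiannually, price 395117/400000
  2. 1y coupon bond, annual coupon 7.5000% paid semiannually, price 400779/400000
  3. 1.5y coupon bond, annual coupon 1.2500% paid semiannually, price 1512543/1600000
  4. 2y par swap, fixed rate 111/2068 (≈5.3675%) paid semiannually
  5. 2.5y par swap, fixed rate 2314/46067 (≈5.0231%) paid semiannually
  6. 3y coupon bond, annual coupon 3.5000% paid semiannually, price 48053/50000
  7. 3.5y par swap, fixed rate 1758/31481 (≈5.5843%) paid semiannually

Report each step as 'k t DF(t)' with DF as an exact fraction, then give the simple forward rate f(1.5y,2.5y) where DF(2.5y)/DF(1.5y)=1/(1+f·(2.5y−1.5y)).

1 1/2 9637/10000
2 1 9309/10000
3 3/2 9277/10000
4 2 9001/10000
5 5/2 8843/10000
6 3 8653/10000
7 7/2 4121/5000
f(1.5y,2.5y) = ((9277/10000)/(8843/10000) − 1)/(1) = 434/8843 ≈ 4.9078%

step 1 [0.5y] bond c/2=1/40: DF=(395117/400000 − 1/40·(0))/(1+1/40) = 9637/10000 ≈ 0.963700
step 2 [1y] bond c/2=3/80: DF=(400779/400000 − 3/80·(0.963700))/(1+3/80) = 9309/10000 ≈ 0.930900
step 3 [1.5y] bond c/2=1/160: DF=(1512543/1600000 − 1/160·(0.963700+0.930900))/(1+1/160) = 9277/10000 ≈ 0.927700
step 4 [2y] swap r/2=111/4136: DF=(1 − 111/4136·(0.963700+0.930900+0.927700))/(1+111/4136) = 9001/10000 ≈ 0.900100
step 5 [2.5y] swap r/2=1157/46067: DF=(1 − 1157/46067·(0.963700+0.930900+0.927700+0.900100))/(1+1157/46067) = 8843/10000 ≈ 0.884300
step 6 [3y] bond c/2=7/400: DF=(48053/50000 − 7/400·(0.963700+0.930900+0.927700+0.900100+0.884300))/(1+7/400) = 8653/10000 ≈ 0.865300
step 7 [3.5y] swap r/2=879/31481: DF=(1 − 879/31481·(0.963700+0.930900+0.927700+0.900100+0.884300+0.865300))/(1+879/31481) = 4121/5000 ≈ 0.824200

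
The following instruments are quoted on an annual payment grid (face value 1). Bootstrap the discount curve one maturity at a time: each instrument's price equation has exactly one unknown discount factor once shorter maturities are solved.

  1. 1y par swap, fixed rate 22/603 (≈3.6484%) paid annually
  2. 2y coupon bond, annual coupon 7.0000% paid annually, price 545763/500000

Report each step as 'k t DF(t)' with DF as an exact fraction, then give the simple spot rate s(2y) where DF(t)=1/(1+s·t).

1 1 603/625
2 2 957/1000
s(2y) = (1/(957/1000) − 1)/(2) = 43/1914 ≈ 2.2466%

step 1 [1y] swap r/1=22/603: DF=(1 − 22/603·(0))/(1+22/603) = 603/625 ≈ 0.964800
step 2 [2y] bond c/1=7/100: DF=(545763/500000 − 7/100·(0.964800))/(1+7/100) = 957/1000 ≈ 0.957000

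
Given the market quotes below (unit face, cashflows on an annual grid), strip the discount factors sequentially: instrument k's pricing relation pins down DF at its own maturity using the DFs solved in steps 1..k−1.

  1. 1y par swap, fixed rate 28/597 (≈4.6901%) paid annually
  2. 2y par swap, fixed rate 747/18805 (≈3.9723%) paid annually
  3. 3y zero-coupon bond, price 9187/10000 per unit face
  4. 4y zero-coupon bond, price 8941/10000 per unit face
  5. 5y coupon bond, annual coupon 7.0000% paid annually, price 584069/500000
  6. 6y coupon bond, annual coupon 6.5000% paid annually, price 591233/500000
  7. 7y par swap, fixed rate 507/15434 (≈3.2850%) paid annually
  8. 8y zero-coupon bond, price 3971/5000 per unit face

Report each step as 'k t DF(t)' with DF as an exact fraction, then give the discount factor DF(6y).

1 1 597/625
2 2 9253/10000
3 3 9187/10000
4 4 8941/10000
5 5 8501/10000
6 6 833/1000
7 7 1993/2500
8 8 3971/5000
DF(6y) = 833/1000 ≈ 0.833000

step 1 [1y] swap r/1=28/597: DF=(1 − 28/597·(0))/(1+28/597) = 597/625 ≈ 0.955200
step 2 [2y] swap r/1=747/18805: DF=(1 − 747/18805·(0.955200))/(1+747/18805) = 9253/10000 ≈ 0.925300
step 3 [3y] zero: DF = P = 9187/10000 ≈ 0.918700
step 4 [4y] zero: DF = P = 8941/10000 ≈ 0.894100
step 5 [5y] bond c/1=7/100: DF=(584069/500000 − 7/100·(0.955200+0.925300+0.918700+0.894100))/(1+7/100) = 8501/10000 ≈ 0.850100
step 6 [6y] bond c/1=13/200: DF=(591233/500000 − 13/200·(0.955200+0.925300+0.918700+0.894100+0.850100))/(1+13/200) = 833/1000 ≈ 0.833000
step 7 [7y] swap r/1=507/15434: DF=(1 − 507/15434·(0.955200+0.925300+0.918700+0.894100+0.850100+0.833000))/(1+507/15434) = 1993/2500 ≈ 0.797200
step 8 [8y] zero: DF = P = 3971/5000 ≈ 0.794200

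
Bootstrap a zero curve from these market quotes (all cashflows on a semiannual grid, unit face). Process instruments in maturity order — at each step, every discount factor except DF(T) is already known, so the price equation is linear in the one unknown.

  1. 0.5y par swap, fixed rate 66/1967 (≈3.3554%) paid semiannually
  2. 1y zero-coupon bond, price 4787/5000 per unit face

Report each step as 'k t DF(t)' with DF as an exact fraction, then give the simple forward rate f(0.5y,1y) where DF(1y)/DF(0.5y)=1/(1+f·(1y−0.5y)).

step 1 [0.5y] swap r/2=33/1967: DF=(1 − 33/1967·(0))/(1+33/1967) = 1967/2000 ≈ 0.983500
step 2 [1y] zero: DF = P = 4787/5000 ≈ 0.957400

1 1/2 1967/2000
2 1 4787/5000
f(0.5y,1y) = ((1967/2000)/(4787/5000) − 1)/(1/2) = 261/4787 ≈ 5.4523%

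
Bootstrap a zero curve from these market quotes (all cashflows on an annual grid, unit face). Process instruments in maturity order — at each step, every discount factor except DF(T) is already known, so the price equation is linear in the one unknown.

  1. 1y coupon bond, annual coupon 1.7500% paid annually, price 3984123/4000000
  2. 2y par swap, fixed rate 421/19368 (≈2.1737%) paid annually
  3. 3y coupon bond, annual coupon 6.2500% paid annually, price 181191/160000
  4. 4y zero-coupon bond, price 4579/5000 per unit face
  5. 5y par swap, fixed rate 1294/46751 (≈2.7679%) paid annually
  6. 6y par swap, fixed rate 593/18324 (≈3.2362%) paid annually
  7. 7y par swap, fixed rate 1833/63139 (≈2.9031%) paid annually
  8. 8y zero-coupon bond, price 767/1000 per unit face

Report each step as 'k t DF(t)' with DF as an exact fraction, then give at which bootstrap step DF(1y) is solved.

step 1 [1y] bond c/1=7/400: DF=(3984123/4000000 − 7/400·(0))/(1+7/400) = 9789/10000 ≈ 0.978900
step 2 [2y] swap r/1=421/19368: DF=(1 − 421/19368·(0.978900))/(1+421/19368) = 9579/10000 ≈ 0.957900
step 3 [3y] bond c/1=1/16: DF=(181191/160000 − 1/16·(0.978900+0.957900))/(1+1/16) = 9519/10000 ≈ 0.951900
step 4 [4y] zero: DF = P = 4579/5000 ≈ 0.915800
step 5 [5y] swap r/1=1294/46751: DF=(1 − 1294/46751·(0.978900+0.957900+0.951900+0.915800))/(1+1294/46751) = 4353/5000 ≈ 0.870600
step 6 [6y] swap r/1=593/18324: DF=(1 − 593/18324·(0.978900+0.957900+0.951900+0.915800+0.870600))/(1+593/18324) = 8221/10000 ≈ 0.822100
step 7 [7y] swap r/1=1833/63139: DF=(1 − 1833/63139·(0.978900+0.957900+0.951900+0.915800+0.870600+0.822100))/(1+1833/63139) = 8167/10000 ≈ 0.816700
step 8 [8y] zero: DF = P = 767/1000 ≈ 0.767000

1 1 9789/10000
2 2 9579/10000
3 3 9519/10000
4 4 4579/5000
5 5 4353/5000
6 6 8221/10000
7 7 8167/10000
8 8 767/1000
DF(1y) is solved at step 1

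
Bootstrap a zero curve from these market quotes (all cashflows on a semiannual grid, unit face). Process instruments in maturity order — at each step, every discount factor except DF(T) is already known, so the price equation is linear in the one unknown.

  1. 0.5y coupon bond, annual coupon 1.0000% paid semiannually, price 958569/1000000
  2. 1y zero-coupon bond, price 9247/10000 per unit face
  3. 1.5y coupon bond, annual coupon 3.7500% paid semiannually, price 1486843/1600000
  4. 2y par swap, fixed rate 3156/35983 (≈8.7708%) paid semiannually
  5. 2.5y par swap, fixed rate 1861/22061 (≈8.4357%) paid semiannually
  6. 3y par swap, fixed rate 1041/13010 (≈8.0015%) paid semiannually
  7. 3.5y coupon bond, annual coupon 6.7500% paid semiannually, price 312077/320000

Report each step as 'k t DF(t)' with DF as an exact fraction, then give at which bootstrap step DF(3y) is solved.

1 1/2 4769/5000
2 1 9247/10000
3 3/2 1097/1250
4 2 4211/5000
5 5/2 8139/10000
6 3 3959/5000
7 7/2 1547/2000
DF(3y) is solved at step 6

step 1 [0.5y] bond c/2=1/200: DF=(958569/1000000 − 1/200·(0))/(1+1/200) = 4769/5000 ≈ 0.953800
step 2 [1y] zero: DF = P = 9247/10000 ≈ 0.924700
step 3 [1.5y] bond c/2=3/160: DF=(1486843/1600000 − 3/160·(0.953800+0.924700))/(1+3/160) = 1097/1250 ≈ 0.877600
step 4 [2y] swap r/2=1578/35983: DF=(1 − 1578/35983·(0.953800+0.924700+0.877600))/(1+1578/35983) = 4211/5000 ≈ 0.842200
step 5 [2.5y] swap r/2=1861/44122: DF=(1 − 1861/44122·(0.953800+0.924700+0.877600+0.842200))/(1+1861/44122) = 8139/10000 ≈ 0.813900
step 6 [3y] swap r/2=1041/26020: DF=(1 − 1041/26020·(0.953800+0.924700+0.877600+0.842200+0.813900))/(1+1041/26020) = 3959/5000 ≈ 0.791800
step 7 [3.5y] bond c/2=27/800: DF=(312077/320000 − 27/800·(0.953800+0.924700+0.877600+0.842200+0.813900+0.791800))/(1+27/800) = 1547/2000 ≈ 0.773500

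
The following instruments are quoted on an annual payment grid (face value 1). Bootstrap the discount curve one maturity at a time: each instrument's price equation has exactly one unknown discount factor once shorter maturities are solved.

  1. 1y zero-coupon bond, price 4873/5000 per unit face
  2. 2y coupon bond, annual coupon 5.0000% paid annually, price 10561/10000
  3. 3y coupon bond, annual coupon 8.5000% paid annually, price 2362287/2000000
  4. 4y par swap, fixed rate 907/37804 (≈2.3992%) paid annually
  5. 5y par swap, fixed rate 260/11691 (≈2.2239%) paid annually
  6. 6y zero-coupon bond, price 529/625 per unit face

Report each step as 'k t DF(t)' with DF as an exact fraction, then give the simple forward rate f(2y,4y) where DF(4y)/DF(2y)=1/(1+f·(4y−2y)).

step 1 [1y] zero: DF = P = 4873/5000 ≈ 0.974600
step 2 [2y] bond c/1=1/20: DF=(10561/10000 − 1/20·(0.974600))/(1+1/20) = 4797/5000 ≈ 0.959400
step 3 [3y] bond c/1=17/200: DF=(2362287/2000000 − 17/200·(0.974600+0.959400))/(1+17/200) = 9371/10000 ≈ 0.937100
step 4 [4y] swap r/1=907/37804: DF=(1 − 907/37804·(0.974600+0.959400+0.937100))/(1+907/37804) = 9093/10000 ≈ 0.909300
step 5 [5y] swap r/1=260/11691: DF=(1 − 260/11691·(0.974600+0.959400+0.937100+0.909300))/(1+260/11691) = 112/125 ≈ 0.896000
step 6 [6y] zero: DF = P = 529/625 ≈ 0.846400

1 1 4873/5000
2 2 4797/5000
3 3 9371/10000
4 4 9093/10000
5 5 112/125
6 6 529/625
f(2y,4y) = ((4797/5000)/(9093/10000) − 1)/(2) = 167/6062 ≈ 2.7549%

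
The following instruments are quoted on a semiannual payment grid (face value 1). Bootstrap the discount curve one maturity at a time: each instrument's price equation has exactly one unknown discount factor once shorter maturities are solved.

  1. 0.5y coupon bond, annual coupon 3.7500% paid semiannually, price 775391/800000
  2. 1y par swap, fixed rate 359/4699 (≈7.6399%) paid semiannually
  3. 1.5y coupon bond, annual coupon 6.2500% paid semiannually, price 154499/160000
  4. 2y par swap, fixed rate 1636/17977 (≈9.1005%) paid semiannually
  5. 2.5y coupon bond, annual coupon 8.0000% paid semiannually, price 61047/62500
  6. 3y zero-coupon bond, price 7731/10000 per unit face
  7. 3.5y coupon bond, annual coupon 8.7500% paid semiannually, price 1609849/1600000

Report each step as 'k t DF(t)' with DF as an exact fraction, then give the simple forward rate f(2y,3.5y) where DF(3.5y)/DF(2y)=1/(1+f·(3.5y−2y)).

1 1/2 4757/5000
2 1 4641/5000
3 3/2 4397/5000
4 2 2091/2500
5 5/2 8009/10000
6 3 7731/10000
7 7/2 7473/10000
f(2y,3.5y) = ((2091/2500)/(7473/10000) − 1)/(3/2) = 198/2491 ≈ 7.9486%

step 1 [0.5y] bond c/2=3/160: DF=(775391/800000 − 3/160·(0))/(1+3/160) = 4757/5000 ≈ 0.951400
step 2 [1y] swap r/2=359/9398: DF=(1 − 359/9398·(0.951400))/(1+359/9398) = 4641/5000 ≈ 0.928200
step 3 [1.5y] bond c/2=1/32: DF=(154499/160000 − 1/32·(0.951400+0.928200))/(1+1/32) = 4397/5000 ≈ 0.879400
step 4 [2y] swap r/2=818/17977: DF=(1 − 818/17977·(0.951400+0.928200+0.879400))/(1+818/17977) = 2091/2500 ≈ 0.836400
step 5 [2.5y] bond c/2=1/25: DF=(61047/62500 − 1/25·(0.951400+0.928200+0.879400+0.836400))/(1+1/25) = 8009/10000 ≈ 0.800900
step 6 [3y] zero: DF = P = 7731/10000 ≈ 0.773100
step 7 [3.5y] bond c/2=7/160: DF=(1609849/1600000 − 7/160·(0.951400+0.928200+0.879400+0.836400+0.800900+0.773100))/(1+7/160) = 7473/10000 ≈ 0.747300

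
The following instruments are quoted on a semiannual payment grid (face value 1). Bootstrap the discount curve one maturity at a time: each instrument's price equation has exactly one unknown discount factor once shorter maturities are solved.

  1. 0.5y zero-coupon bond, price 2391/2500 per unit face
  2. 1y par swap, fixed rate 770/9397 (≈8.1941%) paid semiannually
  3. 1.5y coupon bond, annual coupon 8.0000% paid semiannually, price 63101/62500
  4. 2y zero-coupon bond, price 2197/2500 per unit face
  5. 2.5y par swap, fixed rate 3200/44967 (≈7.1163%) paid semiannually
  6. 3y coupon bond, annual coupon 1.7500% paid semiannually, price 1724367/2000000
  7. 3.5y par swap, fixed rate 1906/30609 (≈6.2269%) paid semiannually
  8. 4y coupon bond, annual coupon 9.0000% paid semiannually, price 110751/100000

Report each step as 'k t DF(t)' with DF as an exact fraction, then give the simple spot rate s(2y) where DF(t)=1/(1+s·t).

1 1/2 2391/2500
2 1 923/1000
3 3/2 1797/2000
4 2 2197/2500
5 5/2 21/25
6 3 8157/10000
7 7/2 4047/5000
8 4 3981/5000
s(2y) = (1/(2197/2500) − 1)/(2) = 303/4394 ≈ 6.8958%

step 1 [0.5y] zero: DF = P = 2391/2500 ≈ 0.956400
step 2 [1y] swap r/2=385/9397: DF=(1 − 385/9397·(0.956400))/(1+385/9397) = 923/1000 ≈ 0.923000
step 3 [1.5y] bond c/2=1/25: DF=(63101/62500 − 1/25·(0.956400+0.923000))/(1+1/25) = 1797/2000 ≈ 0.898500
step 4 [2y] zero: DF = P = 2197/2500 ≈ 0.878800
step 5 [2.5y] swap r/2=1600/44967: DF=(1 − 1600/44967·(0.956400+0.923000+0.898500+0.878800))/(1+1600/44967) = 21/25 ≈ 0.840000
step 6 [3y] bond c/2=7/800: DF=(1724367/2000000 − 7/800·(0.956400+0.923000+0.898500+0.878800+0.840000))/(1+7/800) = 8157/10000 ≈ 0.815700
step 7 [3.5y] swap r/2=953/30609: DF=(1 − 953/30609·(0.956400+0.923000+0.898500+0.878800+0.840000+0.815700))/(1+953/30609) = 4047/5000 ≈ 0.809400
step 8 [4y] bond c/2=9/200: DF=(110751/100000 − 9/200·(0.956400+0.923000+0.898500+0.878800+0.840000+0.815700+0.809400))/(1+9/200) = 3981/5000 ≈ 0.796200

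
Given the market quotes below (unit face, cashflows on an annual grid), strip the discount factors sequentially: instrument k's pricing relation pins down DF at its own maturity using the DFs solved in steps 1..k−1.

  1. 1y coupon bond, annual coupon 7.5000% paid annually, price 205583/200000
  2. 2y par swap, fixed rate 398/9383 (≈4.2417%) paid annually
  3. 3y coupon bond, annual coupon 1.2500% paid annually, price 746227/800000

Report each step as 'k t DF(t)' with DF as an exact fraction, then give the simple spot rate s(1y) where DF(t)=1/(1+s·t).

1 1 4781/5000
2 2 2301/2500
3 3 8981/10000
s(1y) = (1/(4781/5000) − 1)/(1) = 219/4781 ≈ 4.5806%

step 1 [1y] bond c/1=3/40: DF=(205583/200000 − 3/40·(0))/(1+3/40) = 4781/5000 ≈ 0.956200
step 2 [2y] swap r/1=398/9383: DF=(1 − 398/9383·(0.956200))/(1+398/9383) = 2301/2500 ≈ 0.920400
step 3 [3y] bond c/1=1/80: DF=(746227/800000 − 1/80·(0.956200+0.920400))/(1+1/80) = 8981/10000 ≈ 0.898100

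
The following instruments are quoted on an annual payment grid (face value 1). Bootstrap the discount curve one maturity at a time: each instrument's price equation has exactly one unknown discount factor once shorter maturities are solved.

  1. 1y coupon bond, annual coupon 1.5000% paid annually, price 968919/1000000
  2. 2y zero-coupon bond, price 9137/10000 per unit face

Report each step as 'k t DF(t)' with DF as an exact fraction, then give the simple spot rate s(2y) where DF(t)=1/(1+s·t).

1 1 4773/5000
2 2 9137/10000
s(2y) = (1/(9137/10000) − 1)/(2) = 863/18274 ≈ 4.7226%

step 1 [1y] bond c/1=3/200: DF=(968919/1000000 − 3/200·(0))/(1+3/200) = 4773/5000 ≈ 0.954600
step 2 [2y] zero: DF = P = 9137/10000 ≈ 0.913700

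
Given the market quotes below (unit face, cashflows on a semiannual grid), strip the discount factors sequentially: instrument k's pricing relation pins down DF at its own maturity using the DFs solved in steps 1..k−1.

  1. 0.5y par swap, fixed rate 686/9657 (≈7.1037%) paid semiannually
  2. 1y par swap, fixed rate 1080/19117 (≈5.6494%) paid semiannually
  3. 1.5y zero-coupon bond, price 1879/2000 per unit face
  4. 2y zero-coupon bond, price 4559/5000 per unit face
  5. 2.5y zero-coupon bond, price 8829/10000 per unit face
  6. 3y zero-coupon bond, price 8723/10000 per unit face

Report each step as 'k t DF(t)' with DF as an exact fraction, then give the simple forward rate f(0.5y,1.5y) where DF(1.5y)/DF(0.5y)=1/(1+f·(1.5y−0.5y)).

step 1 [0.5y] swap r/2=343/9657: DF=(1 − 343/9657·(0))/(1+343/9657) = 9657/10000 ≈ 0.965700
step 2 [1y] swap r/2=540/19117: DF=(1 − 540/19117·(0.965700))/(1+540/19117) = 473/500 ≈ 0.946000
step 3 [1.5y] zero: DF = P = 1879/2000 ≈ 0.939500
step 4 [2y] zero: DF = P = 4559/5000 ≈ 0.911800
step 5 [2.5y] zero: DF = P = 8829/10000 ≈ 0.882900
step 6 [3y] zero: DF = P = 8723/10000 ≈ 0.872300

1 1/2 9657/10000
2 1 473/500
3 3/2 1879/2000
4 2 4559/5000
5 5/2 8829/10000
6 3 8723/10000
f(0.5y,1.5y) = ((9657/10000)/(1879/2000) − 1)/(1) = 262/9395 ≈ 2.7887%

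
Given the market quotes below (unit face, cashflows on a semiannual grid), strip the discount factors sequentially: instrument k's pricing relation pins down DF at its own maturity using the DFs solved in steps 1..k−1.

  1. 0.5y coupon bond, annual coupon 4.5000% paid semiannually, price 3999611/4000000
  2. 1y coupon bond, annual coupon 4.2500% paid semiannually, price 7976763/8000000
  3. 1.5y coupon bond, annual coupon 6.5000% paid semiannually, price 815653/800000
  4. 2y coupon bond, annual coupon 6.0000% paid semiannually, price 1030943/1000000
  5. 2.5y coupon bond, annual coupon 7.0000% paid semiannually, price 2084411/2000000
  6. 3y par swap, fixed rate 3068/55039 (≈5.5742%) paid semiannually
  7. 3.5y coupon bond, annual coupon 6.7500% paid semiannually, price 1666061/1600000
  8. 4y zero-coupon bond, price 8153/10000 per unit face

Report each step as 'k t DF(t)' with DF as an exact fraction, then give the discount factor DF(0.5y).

1 1/2 9779/10000
2 1 239/250
3 3/2 4633/5000
4 2 1147/1250
5 5/2 1099/1250
6 3 4233/5000
7 7/2 2069/2500
8 4 8153/10000
DF(0.5y) = 9779/10000 ≈ 0.977900

step 1 [0.5y] bond c/2=9/400: DF=(3999611/4000000 − 9/400·(0))/(1+9/400) = 9779/10000 ≈ 0.977900
step 2 [1y] bond c/2=17/800: DF=(7976763/8000000 − 17/800·(0.977900))/(1+17/800) = 239/250 ≈ 0.956000
step 3 [1.5y] bond c/2=13/400: DF=(815653/800000 − 13/400·(0.977900+0.956000))/(1+13/400) = 4633/5000 ≈ 0.926600
step 4 [2y] bond c/2=3/100: DF=(1030943/1000000 − 3/100·(0.977900+0.956000+0.926600))/(1+3/100) = 1147/1250 ≈ 0.917600
step 5 [2.5y] bond c/2=7/200: DF=(2084411/2000000 − 7/200·(0.977900+0.956000+0.926600+0.917600))/(1+7/200) = 1099/1250 ≈ 0.879200
step 6 [3y] swap r/2=1534/55039: DF=(1 − 1534/55039·(0.977900+0.956000+0.926600+0.917600+0.879200))/(1+1534/55039) = 4233/5000 ≈ 0.846600
step 7 [3.5y] bond c/2=27/800: DF=(1666061/1600000 − 27/800·(0.977900+0.956000+0.926600+0.917600+0.879200+0.846600))/(1+27/800) = 2069/2500 ≈ 0.827600
step 8 [4y] zero: DF = P = 8153/10000 ≈ 0.815300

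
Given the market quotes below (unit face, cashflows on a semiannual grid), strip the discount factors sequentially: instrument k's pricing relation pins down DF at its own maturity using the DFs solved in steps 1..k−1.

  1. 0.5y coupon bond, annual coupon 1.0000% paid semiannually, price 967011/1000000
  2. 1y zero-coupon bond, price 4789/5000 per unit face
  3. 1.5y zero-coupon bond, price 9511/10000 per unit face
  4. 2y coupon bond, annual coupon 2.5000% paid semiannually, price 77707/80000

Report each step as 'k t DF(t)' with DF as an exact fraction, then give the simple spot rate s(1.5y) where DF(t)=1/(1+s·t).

1 1/2 4811/5000
2 1 4789/5000
3 3/2 9511/10000
4 2 9239/10000
s(1.5y) = (1/(9511/10000) − 1)/(3/2) = 326/9511 ≈ 3.4276%

step 1 [0.5y] bond c/2=1/200: DF=(967011/1000000 − 1/200·(0))/(1+1/200) = 4811/5000 ≈ 0.962200
step 2 [1y] zero: DF = P = 4789/5000 ≈ 0.957800
step 3 [1.5y] zero: DF = P = 9511/10000 ≈ 0.951100
step 4 [2y] bond c/2=1/80: DF=(77707/80000 − 1/80·(0.962200+0.957800+0.951100))/(1+1/80) = 9239/10000 ≈ 0.923900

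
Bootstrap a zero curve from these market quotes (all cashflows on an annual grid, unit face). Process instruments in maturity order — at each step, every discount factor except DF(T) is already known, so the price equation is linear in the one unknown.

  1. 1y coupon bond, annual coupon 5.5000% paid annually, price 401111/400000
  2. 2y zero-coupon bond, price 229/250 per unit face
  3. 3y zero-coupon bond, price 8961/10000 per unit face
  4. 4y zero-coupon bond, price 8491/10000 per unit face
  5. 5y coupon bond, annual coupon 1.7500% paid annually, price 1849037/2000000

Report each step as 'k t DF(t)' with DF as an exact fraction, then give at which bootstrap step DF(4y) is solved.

step 1 [1y] bond c/1=11/200: DF=(401111/400000 − 11/200·(0))/(1+11/200) = 1901/2000 ≈ 0.950500
step 2 [2y] zero: DF = P = 229/250 ≈ 0.916000
step 3 [3y] zero: DF = P = 8961/10000 ≈ 0.896100
step 4 [4y] zero: DF = P = 8491/10000 ≈ 0.849100
step 5 [5y] bond c/1=7/400: DF=(1849037/2000000 − 7/400·(0.950500+0.916000+0.896100+0.849100))/(1+7/400) = 1693/2000 ≈ 0.846500

1 1 1901/2000
2 2 229/250
3 3 8961/10000
4 4 8491/10000
5 5 1693/2000
DF(4y) is solved at step 4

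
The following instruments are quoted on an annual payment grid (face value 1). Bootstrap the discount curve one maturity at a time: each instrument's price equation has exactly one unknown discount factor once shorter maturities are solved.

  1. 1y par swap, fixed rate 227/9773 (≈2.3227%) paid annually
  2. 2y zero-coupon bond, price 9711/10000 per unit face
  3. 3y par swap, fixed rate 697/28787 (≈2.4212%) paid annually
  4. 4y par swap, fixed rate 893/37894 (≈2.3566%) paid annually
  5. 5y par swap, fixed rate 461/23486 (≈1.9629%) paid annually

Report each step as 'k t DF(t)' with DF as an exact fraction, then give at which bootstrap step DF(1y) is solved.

1 1 9773/10000
2 2 9711/10000
3 3 9303/10000
4 4 9107/10000
5 5 4539/5000
DF(1y) is solved at step 1

step 1 [1y] swap r/1=227/9773: DF=(1 − 227/9773·(0))/(1+227/9773) = 9773/10000 ≈ 0.977300
step 2 [2y] zero: DF = P = 9711/10000 ≈ 0.971100
step 3 [3y] swap r/1=697/28787: DF=(1 − 697/28787·(0.977300+0.971100))/(1+697/28787) = 9303/10000 ≈ 0.930300
step 4 [4y] swap r/1=893/37894: DF=(1 − 893/37894·(0.977300+0.971100+0.930300))/(1+893/37894) = 9107/10000 ≈ 0.910700
step 5 [5y] swap r/1=461/23486: DF=(1 − 461/23486·(0.977300+0.971100+0.930300+0.910700))/(1+461/23486) = 4539/5000 ≈ 0.907800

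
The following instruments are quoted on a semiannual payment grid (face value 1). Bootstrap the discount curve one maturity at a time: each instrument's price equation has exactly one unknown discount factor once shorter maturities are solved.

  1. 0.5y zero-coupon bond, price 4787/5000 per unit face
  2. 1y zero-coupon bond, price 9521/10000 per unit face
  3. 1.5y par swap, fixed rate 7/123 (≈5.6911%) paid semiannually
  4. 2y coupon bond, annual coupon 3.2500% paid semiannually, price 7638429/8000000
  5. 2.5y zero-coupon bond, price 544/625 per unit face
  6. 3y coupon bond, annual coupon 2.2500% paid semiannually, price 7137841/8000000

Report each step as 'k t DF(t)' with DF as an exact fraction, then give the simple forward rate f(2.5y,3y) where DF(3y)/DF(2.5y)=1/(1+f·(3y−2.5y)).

step 1 [0.5y] zero: DF = P = 4787/5000 ≈ 0.957400
step 2 [1y] zero: DF = P = 9521/10000 ≈ 0.952100
step 3 [1.5y] swap r/2=7/246: DF=(1 − 7/246·(0.957400+0.952100))/(1+7/246) = 1839/2000 ≈ 0.919500
step 4 [2y] bond c/2=13/800: DF=(7638429/8000000 − 13/800·(0.957400+0.952100+0.919500))/(1+13/800) = 8943/10000 ≈ 0.894300
step 5 [2.5y] zero: DF = P = 544/625 ≈ 0.870400
step 6 [3y] bond c/2=9/800: DF=(7137841/8000000 − 9/800·(0.957400+0.952100+0.919500+0.894300+0.870400))/(1+9/800) = 1039/1250 ≈ 0.831200

1 1/2 4787/5000
2 1 9521/10000
3 3/2 1839/2000
4 2 8943/10000
5 5/2 544/625
6 3 1039/1250
f(2.5y,3y) = ((544/625)/(1039/1250) − 1)/(1/2) = 98/1039 ≈ 9.4321%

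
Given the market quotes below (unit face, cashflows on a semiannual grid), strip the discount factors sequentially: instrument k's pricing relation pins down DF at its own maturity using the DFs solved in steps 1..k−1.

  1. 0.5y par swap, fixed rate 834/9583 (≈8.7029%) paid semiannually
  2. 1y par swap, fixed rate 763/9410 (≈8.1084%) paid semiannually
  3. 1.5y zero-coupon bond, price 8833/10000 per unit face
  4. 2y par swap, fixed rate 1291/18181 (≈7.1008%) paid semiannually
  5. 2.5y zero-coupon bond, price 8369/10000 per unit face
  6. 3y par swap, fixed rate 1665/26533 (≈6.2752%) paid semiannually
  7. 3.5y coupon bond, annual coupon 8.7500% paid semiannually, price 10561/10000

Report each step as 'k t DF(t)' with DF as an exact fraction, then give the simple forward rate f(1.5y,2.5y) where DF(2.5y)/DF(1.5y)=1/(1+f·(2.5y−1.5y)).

1 1/2 9583/10000
2 1 9237/10000
3 3/2 8833/10000
4 2 8709/10000
5 5/2 8369/10000
6 3 1667/2000
7 7/2 3947/5000
f(1.5y,2.5y) = ((8833/10000)/(8369/10000) − 1)/(1) = 464/8369 ≈ 5.5443%

step 1 [0.5y] swap r/2=417/9583: DF=(1 − 417/9583·(0))/(1+417/9583) = 9583/10000 ≈ 0.958300
step 2 [1y] swap r/2=763/18820: DF=(1 − 763/18820·(0.958300))/(1+763/18820) = 9237/10000 ≈ 0.923700
step 3 [1.5y] zero: DF = P = 8833/10000 ≈ 0.883300
step 4 [2y] swap r/2=1291/36362: DF=(1 − 1291/36362·(0.958300+0.923700+0.883300))/(1+1291/36362) = 8709/10000 ≈ 0.870900
step 5 [2.5y] zero: DF = P = 8369/10000 ≈ 0.836900
step 6 [3y] swap r/2=1665/53066: DF=(1 − 1665/53066·(0.958300+0.923700+0.883300+0.870900+0.836900))/(1+1665/53066) = 1667/2000 ≈ 0.833500
step 7 [3.5y] bond c/2=7/160: DF=(10561/10000 − 7/160·(0.958300+0.923700+0.883300+0.870900+0.836900+0.833500))/(1+7/160) = 3947/5000 ≈ 0.789400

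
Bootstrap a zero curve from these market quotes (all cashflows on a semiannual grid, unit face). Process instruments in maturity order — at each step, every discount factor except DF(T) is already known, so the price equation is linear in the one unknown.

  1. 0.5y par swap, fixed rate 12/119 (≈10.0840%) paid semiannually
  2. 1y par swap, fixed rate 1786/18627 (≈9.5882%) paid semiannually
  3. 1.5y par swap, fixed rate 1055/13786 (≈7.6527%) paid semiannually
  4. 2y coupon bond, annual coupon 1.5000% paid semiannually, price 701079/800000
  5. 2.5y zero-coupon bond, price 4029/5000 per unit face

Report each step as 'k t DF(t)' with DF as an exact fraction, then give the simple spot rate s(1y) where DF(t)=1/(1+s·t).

step 1 [0.5y] swap r/2=6/119: DF=(1 − 6/119·(0))/(1+6/119) = 119/125 ≈ 0.952000
step 2 [1y] swap r/2=893/18627: DF=(1 − 893/18627·(0.952000))/(1+893/18627) = 9107/10000 ≈ 0.910700
step 3 [1.5y] swap r/2=1055/27572: DF=(1 − 1055/27572·(0.952000+0.910700))/(1+1055/27572) = 1789/2000 ≈ 0.894500
step 4 [2y] bond c/2=3/400: DF=(701079/800000 − 3/400·(0.952000+0.910700+0.894500))/(1+3/400) = 8493/10000 ≈ 0.849300
step 5 [2.5y] zero: DF = P = 4029/5000 ≈ 0.805800

1 1/2 119/125
2 1 9107/10000
3 3/2 1789/2000
4 2 8493/10000
5 5/2 4029/5000
s(1y) = (1/(9107/10000) − 1)/(1) = 893/9107 ≈ 9.8056%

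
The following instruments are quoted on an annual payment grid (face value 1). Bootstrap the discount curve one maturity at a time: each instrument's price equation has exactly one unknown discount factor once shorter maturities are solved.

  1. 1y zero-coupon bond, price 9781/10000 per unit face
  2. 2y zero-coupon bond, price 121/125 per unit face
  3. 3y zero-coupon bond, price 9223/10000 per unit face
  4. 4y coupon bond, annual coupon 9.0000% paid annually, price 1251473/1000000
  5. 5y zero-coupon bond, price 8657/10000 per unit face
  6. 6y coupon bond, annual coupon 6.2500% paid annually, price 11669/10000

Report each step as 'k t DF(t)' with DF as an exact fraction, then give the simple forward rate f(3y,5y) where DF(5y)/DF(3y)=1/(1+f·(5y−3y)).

step 1 [1y] zero: DF = P = 9781/10000 ≈ 0.978100
step 2 [2y] zero: DF = P = 121/125 ≈ 0.968000
step 3 [3y] zero: DF = P = 9223/10000 ≈ 0.922300
step 4 [4y] bond c/1=9/100: DF=(1251473/1000000 − 9/100·(0.978100+0.968000+0.922300))/(1+9/100) = 9113/10000 ≈ 0.911300
step 5 [5y] zero: DF = P = 8657/10000 ≈ 0.865700
step 6 [6y] bond c/1=1/16: DF=(11669/10000 − 1/16·(0.978100+0.968000+0.922300+0.911300+0.865700))/(1+1/16) = 33/40 ≈ 0.825000

1 1 9781/10000
2 2 121/125
3 3 9223/10000
4 4 9113/10000
5 5 8657/10000
6 6 33/40
f(3y,5y) = ((9223/10000)/(8657/10000) − 1)/(2) = 283/8657 ≈ 3.2690%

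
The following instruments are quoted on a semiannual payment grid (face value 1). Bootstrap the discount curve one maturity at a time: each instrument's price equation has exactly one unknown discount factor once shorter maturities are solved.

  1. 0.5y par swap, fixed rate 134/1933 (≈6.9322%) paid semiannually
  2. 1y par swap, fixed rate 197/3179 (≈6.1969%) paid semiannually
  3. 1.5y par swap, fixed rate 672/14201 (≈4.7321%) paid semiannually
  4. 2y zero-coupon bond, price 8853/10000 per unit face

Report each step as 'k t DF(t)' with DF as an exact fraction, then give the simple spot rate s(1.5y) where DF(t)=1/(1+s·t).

step 1 [0.5y] swap r/2=67/1933: DF=(1 − 67/1933·(0))/(1+67/1933) = 1933/2000 ≈ 0.966500
step 2 [1y] swap r/2=197/6358: DF=(1 − 197/6358·(0.966500))/(1+197/6358) = 9409/10000 ≈ 0.940900
step 3 [1.5y] swap r/2=336/14201: DF=(1 − 336/14201·(0.966500+0.940900))/(1+336/14201) = 583/625 ≈ 0.932800
step 4 [2y] zero: DF = P = 8853/10000 ≈ 0.885300

1 1/2 1933/2000
2 1 9409/10000
3 3/2 583/625
4 2 8853/10000
s(1.5y) = (1/(583/625) − 1)/(3/2) = 28/583 ≈ 4.8027%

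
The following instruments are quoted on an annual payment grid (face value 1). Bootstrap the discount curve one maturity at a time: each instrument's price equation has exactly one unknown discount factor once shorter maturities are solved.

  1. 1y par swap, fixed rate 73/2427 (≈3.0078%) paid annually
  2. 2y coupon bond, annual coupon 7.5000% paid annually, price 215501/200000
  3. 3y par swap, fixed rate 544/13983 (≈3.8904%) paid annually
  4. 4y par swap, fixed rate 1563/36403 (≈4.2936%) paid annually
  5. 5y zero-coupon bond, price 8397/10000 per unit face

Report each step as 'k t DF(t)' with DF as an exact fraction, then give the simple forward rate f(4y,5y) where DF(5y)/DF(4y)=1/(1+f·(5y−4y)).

1 1 2427/2500
2 2 4673/5000
3 3 557/625
4 4 8437/10000
5 5 8397/10000
f(4y,5y) = ((8437/10000)/(8397/10000) − 1)/(1) = 40/8397 ≈ 0.4764%

step 1 [1y] swap r/1=73/2427: DF=(1 − 73/2427·(0))/(1+73/2427) = 2427/2500 ≈ 0.970800
step 2 [2y] bond c/1=3/40: DF=(215501/200000 − 3/40·(0.970800))/(1+3/40) = 4673/5000 ≈ 0.934600
step 3 [3y] swap r/1=544/13983: DF=(1 − 544/13983·(0.970800+0.934600))/(1+544/13983) = 557/625 ≈ 0.891200
step 4 [4y] swap r/1=1563/36403: DF=(1 − 1563/36403·(0.970800+0.934600+0.891200))/(1+1563/36403) = 8437/10000 ≈ 0.843700
step 5 [5y] zero: DF = P = 8397/10000 ≈ 0.839700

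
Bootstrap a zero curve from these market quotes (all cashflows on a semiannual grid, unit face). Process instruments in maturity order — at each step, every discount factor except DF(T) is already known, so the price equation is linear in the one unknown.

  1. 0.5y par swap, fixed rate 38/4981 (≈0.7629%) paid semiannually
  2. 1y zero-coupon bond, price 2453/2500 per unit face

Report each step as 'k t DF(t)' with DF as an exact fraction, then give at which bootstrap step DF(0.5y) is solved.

step 1 [0.5y] swap r/2=19/4981: DF=(1 − 19/4981·(0))/(1+19/4981) = 4981/5000 ≈ 0.996200
step 2 [1y] zero: DF = P = 2453/2500 ≈ 0.981200

1 1/2 4981/5000
2 1 2453/2500
DF(0.5y) is solved at step 1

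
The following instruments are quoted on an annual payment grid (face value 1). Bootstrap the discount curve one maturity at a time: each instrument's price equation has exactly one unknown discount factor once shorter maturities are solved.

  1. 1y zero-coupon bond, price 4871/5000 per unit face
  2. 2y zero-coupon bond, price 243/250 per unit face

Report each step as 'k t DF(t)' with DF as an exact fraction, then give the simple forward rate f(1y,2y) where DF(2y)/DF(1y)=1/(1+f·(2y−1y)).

step 1 [1y] zero: DF = P = 4871/5000 ≈ 0.974200
step 2 [2y] zero: DF = P = 243/250 ≈ 0.972000

1 1 4871/5000
2 2 243/250
f(1y,2y) = ((4871/5000)/(243/250) − 1)/(1) = 11/4860 ≈ 0.2263%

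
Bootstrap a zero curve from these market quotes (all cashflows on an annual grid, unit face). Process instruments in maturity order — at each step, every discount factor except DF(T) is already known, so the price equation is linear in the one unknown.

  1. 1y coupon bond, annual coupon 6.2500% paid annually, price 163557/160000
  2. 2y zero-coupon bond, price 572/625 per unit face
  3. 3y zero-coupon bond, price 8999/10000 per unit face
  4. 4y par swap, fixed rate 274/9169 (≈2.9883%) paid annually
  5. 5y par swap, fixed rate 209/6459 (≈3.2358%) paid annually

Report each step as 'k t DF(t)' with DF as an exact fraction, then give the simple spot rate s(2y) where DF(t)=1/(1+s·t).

1 1 9621/10000
2 2 572/625
3 3 8999/10000
4 4 1113/1250
5 5 8537/10000
s(2y) = (1/(572/625) − 1)/(2) = 53/1144 ≈ 4.6329%

step 1 [1y] bond c/1=1/16: DF=(163557/160000 − 1/16·(0))/(1+1/16) = 9621/10000 ≈ 0.962100
step 2 [2y] zero: DF = P = 572/625 ≈ 0.915200
step 3 [3y] zero: DF = P = 8999/10000 ≈ 0.899900
step 4 [4y] swap r/1=274/9169: DF=(1 − 274/9169·(0.962100+0.915200+0.899900))/(1+274/9169) = 1113/1250 ≈ 0.890400
step 5 [5y] swap r/1=209/6459: DF=(1 − 209/6459·(0.962100+0.915200+0.899900+0.890400))/(1+209/6459) = 8537/10000 ≈ 0.853700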